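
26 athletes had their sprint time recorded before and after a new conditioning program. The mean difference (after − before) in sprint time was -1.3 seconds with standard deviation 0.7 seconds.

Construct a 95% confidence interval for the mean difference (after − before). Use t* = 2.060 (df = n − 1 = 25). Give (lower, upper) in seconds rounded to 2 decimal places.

Paired design: SE = s_d/√n = 0.7/√26 = 0.1373.
t* = 2.060; margin of error = 2.060 × 0.1373 = 0.2828.
-1.3 ± 0.2828 → (-1.58, -1.02).

(-1.58, -1.02)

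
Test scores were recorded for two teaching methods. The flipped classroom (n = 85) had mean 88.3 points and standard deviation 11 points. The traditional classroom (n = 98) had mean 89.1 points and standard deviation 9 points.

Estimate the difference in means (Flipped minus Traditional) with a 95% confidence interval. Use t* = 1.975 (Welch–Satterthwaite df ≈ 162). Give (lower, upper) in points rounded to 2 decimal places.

Per-group SEs: s₁/√n₁ = 11/√85 = 1.1931, s₂/√n₂ = 9/√98 = 0.9091.
Unpooled SE of the difference: √(1.42348761 + 0.82646281) = 1.5000.
Margin of error = t* · SE = 1.975 × 1.5000 = 2.9625.
x̄₁ − x̄₂ = 88.3 − 89.1 = -0.8000.
CI: -0.8000 ± 2.9625 = (-3.76, 2.16).

(-3.76, 2.16)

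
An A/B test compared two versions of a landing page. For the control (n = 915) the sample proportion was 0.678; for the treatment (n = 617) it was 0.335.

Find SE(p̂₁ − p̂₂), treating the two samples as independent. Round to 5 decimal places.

The two standard errors are √(0.6780×0.3220/915) = 0.01545 and √(0.3350×0.6650/617) = 0.01900.
Because the samples are independent, SE_diff = √(0.01545² + 0.01900²) = 0.02449.

0.02449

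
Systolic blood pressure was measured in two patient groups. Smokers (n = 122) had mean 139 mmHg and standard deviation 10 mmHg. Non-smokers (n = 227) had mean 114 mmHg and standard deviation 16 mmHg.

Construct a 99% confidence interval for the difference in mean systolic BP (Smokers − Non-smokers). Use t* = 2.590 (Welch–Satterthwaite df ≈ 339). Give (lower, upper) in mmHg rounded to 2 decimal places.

(21.39, 28.61)

SE₁ = s₁/√n₁ = 10/√122 = 0.9054; SE₂ = 16/√227 = 1.0620.
Independent samples, unequal variances: SE_diff = √(SE₁² + SE₂²) = √(0.81974916 + 1.127844) = 1.3956.
t* = 2.590, so margin of error = 2.590 × 1.3956 = 3.6146.
Difference in means = 139 − 114 = 25.0000.
25.0000 ± 3.6146 → (21.39, 28.61).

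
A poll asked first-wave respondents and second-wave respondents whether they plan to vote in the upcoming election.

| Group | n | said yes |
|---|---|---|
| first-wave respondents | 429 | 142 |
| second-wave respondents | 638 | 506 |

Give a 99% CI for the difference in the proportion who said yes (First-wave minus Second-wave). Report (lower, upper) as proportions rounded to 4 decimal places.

Sample proportions: 142/429 = 0.3310, 506/638 = 0.7931.
Each SE is √(p̂(1−p̂)/n): √(0.3310·0.6690/429) = 0.02272 and √(0.7931·0.2069/638) = 0.01604.
SE(p̂₁ − p̂₂) = √(SE₁² + SE₂²) = √(0.0005161984 + 0.0002572816) = 0.02781, since the two samples are independent.
At 99% confidence z* = 2.576; margin = 2.576 × 0.02781 = 0.07164.
The difference is 0.3310 − 0.7931 = -0.4621, so the interval is -0.4621 ± 0.07164 = (-0.5337, -0.3905).

(-0.5337, -0.3905)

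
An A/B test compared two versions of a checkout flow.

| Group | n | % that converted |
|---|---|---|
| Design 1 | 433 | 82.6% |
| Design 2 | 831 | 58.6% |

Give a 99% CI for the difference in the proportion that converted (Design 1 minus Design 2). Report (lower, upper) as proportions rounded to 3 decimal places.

SE₁ = √(p̂₁(1−p̂₁)/n₁) = √(0.8260·0.1740/433) = 0.01822; SE₂ = √(0.5860·0.4140/831) = 0.01709.
Independent samples: SE of the difference = √(SE₁² + SE₂²) = √(0.0003319684 + 0.0002920681) = 0.02498.
z* for 99% confidence is 2.576, so the margin of error is 2.576 × 0.02498 = 0.06435.
Point estimate p̂₁ − p̂₂ = 0.8260 − 0.5860 = 0.2400.
0.2400 ± 0.06435 → (0.176, 0.304).

(0.176, 0.304)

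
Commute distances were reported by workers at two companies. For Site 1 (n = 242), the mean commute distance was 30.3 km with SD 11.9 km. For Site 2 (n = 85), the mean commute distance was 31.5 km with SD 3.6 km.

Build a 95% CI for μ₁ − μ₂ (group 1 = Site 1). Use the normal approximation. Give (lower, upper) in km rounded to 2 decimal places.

(-2.88, 0.48)

Standard errors of each mean: 11.9/√242 = 0.7650 and 3.6/√85 = 0.3905.
SE(x̄₁ − x̄₂) = √(0.7650² + 0.3905²) = 0.8589 for independent samples with unequal variances.
With z* = 1.960, the margin is 1.960 × 0.8589 = 1.6834.
x̄₁ − x̄₂ = 30.3 − 31.5 = -1.2000; the interval is -1.2000 ± 1.6834 = (-2.88, 0.48).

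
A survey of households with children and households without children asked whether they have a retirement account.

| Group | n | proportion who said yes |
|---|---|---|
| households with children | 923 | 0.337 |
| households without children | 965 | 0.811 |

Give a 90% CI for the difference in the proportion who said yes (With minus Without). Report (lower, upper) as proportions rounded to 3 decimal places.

SE₁ = √(p̂₁(1−p̂₁)/n₁) = √(0.3370·0.6630/923) = 0.01556; SE₂ = √(0.8110·0.1890/965) = 0.01260.
Independent samples: SE of the difference = √(SE₁² + SE₂²) = √(0.0002421136 + 0.00015876) = 0.02002.
z* for 90% confidence is 1.645, so the margin of error is 1.645 × 0.02002 = 0.03293.
Point estimate p̂₁ − p̂₂ = 0.3370 − 0.8110 = -0.4740.
-0.4740 ± 0.03293 → (-0.507, -0.441).

(-0.507, -0.441)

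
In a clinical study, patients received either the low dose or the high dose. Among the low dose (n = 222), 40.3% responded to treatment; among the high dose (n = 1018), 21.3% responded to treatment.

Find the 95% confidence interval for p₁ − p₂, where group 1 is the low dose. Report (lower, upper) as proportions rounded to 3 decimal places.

(0.121, 0.259)

SE₁ = √(p̂₁(1−p̂₁)/n₁) = √(0.4030·0.5970/222) = 0.03292; SE₂ = √(0.2130·0.7870/1018) = 0.01283.
Independent samples: SE of the difference = √(SE₁² + SE₂²) = √(0.0010837264 + 0.0001646089) = 0.03533.
z* for 95% confidence is 1.960, so the margin of error is 1.960 × 0.03533 = 0.06925.
Point estimate p̂₁ − p̂₂ = 0.4030 − 0.2130 = 0.1900.
0.1900 ± 0.06925 → (0.121, 0.259).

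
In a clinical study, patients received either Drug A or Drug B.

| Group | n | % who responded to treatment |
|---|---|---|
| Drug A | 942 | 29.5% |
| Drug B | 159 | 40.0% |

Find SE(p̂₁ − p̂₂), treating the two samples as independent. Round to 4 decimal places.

0.0416

SE₁ = √(p̂₁(1−p̂₁)/n₁) = √(0.2950·0.7050/942) = 0.01486; SE₂ = √(0.4000·0.6000/159) = 0.03885.
Independent samples: SE of the difference = √(SE₁² + SE₂²) = √(0.0002208196 + 0.0015093225) = 0.04159.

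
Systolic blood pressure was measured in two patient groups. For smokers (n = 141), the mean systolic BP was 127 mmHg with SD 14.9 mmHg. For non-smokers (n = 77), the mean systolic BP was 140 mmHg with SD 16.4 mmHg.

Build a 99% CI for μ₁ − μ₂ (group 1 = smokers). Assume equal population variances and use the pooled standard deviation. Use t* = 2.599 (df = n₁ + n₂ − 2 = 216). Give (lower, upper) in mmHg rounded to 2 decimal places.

(-18.69, -7.31)

Pooled variance s_p² = [140·14.9² + 76·16.4²] / (141+77−2) = 238.5294, so s_p = 15.4444.
SE_diff = s_p·√(1/n₁ + 1/n₂) = 15.4444·√(1/141 + 1/77) = 2.1885.
t* = 2.599; margin = 2.599 × 2.1885 = 5.6879.
Difference = 127 − 140 = -13.0000.
-13.0000 ± 5.6879 → (-18.69, -7.31).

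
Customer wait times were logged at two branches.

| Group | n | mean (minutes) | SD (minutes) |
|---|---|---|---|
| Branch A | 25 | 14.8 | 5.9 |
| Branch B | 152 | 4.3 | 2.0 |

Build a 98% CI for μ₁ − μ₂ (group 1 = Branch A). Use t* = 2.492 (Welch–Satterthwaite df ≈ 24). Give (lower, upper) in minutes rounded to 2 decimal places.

SE₁ = s₁/√n₁ = 5.9/√25 = 1.1800; SE₂ = 2.0/√152 = 0.1622.
Independent samples, unequal variances: SE_diff = √(SE₁² + SE₂²) = √(1.3924 + 0.02630884) = 1.1911.
t* = 2.492, so margin of error = 2.492 × 1.1911 = 2.9682.
Difference in means = 14.8 − 4.3 = 10.5000.
10.5000 ± 2.9682 → (7.53, 13.47).

(7.53, 13.47)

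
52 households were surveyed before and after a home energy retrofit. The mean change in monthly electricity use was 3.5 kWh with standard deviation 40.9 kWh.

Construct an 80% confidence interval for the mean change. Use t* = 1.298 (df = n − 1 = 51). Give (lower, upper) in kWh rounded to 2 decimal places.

Paired design: SE = s_d/√n = 40.9/√52 = 5.6718.
t* = 1.298; margin of error = 1.298 × 5.6718 = 7.3620.
3.5 ± 7.3620 → (-3.86, 10.86).

(-3.86, 10.86)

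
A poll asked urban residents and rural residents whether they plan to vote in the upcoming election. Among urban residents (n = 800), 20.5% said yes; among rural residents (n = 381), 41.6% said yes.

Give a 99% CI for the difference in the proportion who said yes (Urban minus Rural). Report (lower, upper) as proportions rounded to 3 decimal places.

SE₁ = √(p̂₁(1−p̂₁)/n₁) = √(0.2050·0.7950/800) = 0.01427; SE₂ = √(0.4160·0.5840/381) = 0.02525.
Independent samples: SE of the difference = √(SE₁² + SE₂²) = √(0.0002036329 + 0.0006375625) = 0.02900.
z* for 99% confidence is 2.576, so the margin of error is 2.576 × 0.02900 = 0.07470.
Point estimate p̂₁ − p̂₂ = 0.2050 − 0.4160 = -0.2110.
-0.2110 ± 0.07470 → (-0.286, -0.136).

(-0.286, -0.136)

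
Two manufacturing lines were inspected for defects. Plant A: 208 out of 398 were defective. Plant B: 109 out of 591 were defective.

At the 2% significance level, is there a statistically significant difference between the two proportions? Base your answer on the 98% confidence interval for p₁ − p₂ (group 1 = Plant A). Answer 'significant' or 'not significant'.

Sample proportions: 208/398 = 0.5226, 109/591 = 0.1844.
Each SE is √(p̂(1−p̂)/n): √(0.5226·0.4774/398) = 0.02504 and √(0.1844·0.8156/591) = 0.01595.
SE(p̂₁ − p̂₂) = √(SE₁² + SE₂²) = √(0.0006270016 + 0.0002544025) = 0.02969, since the two samples are independent.
At 98% confidence z* = 2.326; margin = 2.326 × 0.02969 = 0.06906.
The difference is 0.5226 − 0.1844 = 0.3382, so the interval is 0.3382 ± 0.06906 = (0.26914, 0.40726).
The interval (0.26914, 0.40726) does not contain 0, so the difference is significant.

significant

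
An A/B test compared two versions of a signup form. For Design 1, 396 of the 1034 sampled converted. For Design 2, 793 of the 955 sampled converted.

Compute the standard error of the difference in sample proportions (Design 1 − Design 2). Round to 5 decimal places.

p̂₁ = 396/1034 = 0.3830 and p̂₂ = 793/955 = 0.8304.
SE₁ = √(p̂₁(1−p̂₁)/n₁) = √(0.3830·0.6170/1034) = 0.01512; SE₂ = √(0.8304·0.1696/955) = 0.01214.
Independent samples: SE of the difference = √(SE₁² + SE₂²) = √(0.0002286144 + 0.0001473796) = 0.01939.

0.01939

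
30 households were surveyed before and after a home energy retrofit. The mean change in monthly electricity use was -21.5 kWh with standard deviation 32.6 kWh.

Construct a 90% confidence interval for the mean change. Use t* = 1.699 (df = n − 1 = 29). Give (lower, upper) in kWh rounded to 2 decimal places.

Paired design: SE = s_d/√n = 32.6/√30 = 5.9519.
t* = 1.699; margin of error = 1.699 × 5.9519 = 10.1123.
-21.5 ± 10.1123 → (-31.61, -11.39).

(-31.61, -11.39)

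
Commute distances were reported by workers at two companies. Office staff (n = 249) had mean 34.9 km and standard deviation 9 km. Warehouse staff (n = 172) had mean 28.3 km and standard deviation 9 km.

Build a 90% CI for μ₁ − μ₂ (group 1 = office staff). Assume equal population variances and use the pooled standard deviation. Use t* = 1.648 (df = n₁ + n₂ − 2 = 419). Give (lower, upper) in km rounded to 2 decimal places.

(5.13, 8.07)

Pooled variance s_p² = [248·9² + 171·9²] / (249+172−2) = 81.0000, so s_p = 9.0000.
SE_diff = s_p·√(1/n₁ + 1/n₂) = 9.0000·√(1/249 + 1/172) = 0.8923.
t* = 1.648; margin = 1.648 × 0.8923 = 1.4705.
Difference = 34.9 − 28.3 = 6.6000.
6.6000 ± 1.4705 → (5.13, 8.07).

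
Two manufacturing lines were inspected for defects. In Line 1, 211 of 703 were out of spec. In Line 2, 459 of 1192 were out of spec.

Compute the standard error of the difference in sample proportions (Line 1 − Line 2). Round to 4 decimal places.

Sample proportions: 211/703 = 0.3001, 459/1192 = 0.3851.
Each SE is √(p̂(1−p̂)/n): √(0.3001·0.6999/703) = 0.01729 and √(0.3851·0.6149/1192) = 0.01409.
SE(p̂₁ − p̂₂) = √(SE₁² + SE₂²) = √(0.0002989441 + 0.0001985281) = 0.02230, since the two samples are independent.

0.0223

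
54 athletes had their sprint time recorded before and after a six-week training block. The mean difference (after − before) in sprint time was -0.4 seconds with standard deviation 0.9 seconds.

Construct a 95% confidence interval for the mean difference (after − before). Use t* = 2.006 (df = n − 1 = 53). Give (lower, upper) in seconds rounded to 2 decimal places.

(-0.65, -0.15)

Paired design: SE = s_d/√n = 0.9/√54 = 0.1225.
t* = 2.006; margin of error = 2.006 × 0.1225 = 0.2457.
-0.4 ± 0.2457 → (-0.65, -0.15).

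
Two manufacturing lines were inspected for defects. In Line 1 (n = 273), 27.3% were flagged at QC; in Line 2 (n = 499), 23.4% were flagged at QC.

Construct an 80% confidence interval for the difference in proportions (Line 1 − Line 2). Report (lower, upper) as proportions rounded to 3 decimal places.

The two standard errors are √(0.2730×0.7270/273) = 0.02696 and √(0.2340×0.7660/499) = 0.01895.
Because the samples are independent, SE_diff = √(0.02696² + 0.01895²) = 0.03295.
Using z* = 1.282 for 80%, ME = 1.282 × 0.03295 = 0.04224.
p̂₁ − p̂₂ = 0.0390; interval 0.0390 ± 0.04224 gives (-0.003, 0.081).

(-0.003, 0.081)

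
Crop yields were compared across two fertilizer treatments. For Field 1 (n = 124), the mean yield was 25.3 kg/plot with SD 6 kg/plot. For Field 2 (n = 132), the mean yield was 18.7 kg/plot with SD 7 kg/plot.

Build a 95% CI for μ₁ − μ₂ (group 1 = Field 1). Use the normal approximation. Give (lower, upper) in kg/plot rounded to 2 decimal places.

(5.01, 8.19)

Per-group SEs: s₁/√n₁ = 6/√124 = 0.5388, s₂/√n₂ = 7/√132 = 0.6093.
Unpooled SE of the difference: √(0.29030544 + 0.37124649) = 0.8134.
Margin of error = z* · SE = 1.960 × 0.8134 = 1.5943.
x̄₁ − x̄₂ = 25.3 − 18.7 = 6.6000.
CI: 6.6000 ± 1.5943 = (5.01, 8.19).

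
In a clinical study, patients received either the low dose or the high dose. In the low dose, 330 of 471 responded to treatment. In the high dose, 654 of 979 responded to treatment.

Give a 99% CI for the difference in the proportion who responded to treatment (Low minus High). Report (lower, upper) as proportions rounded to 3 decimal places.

(-0.034, 0.099)

First, p̂₁ = 330/471 = 0.7006; p̂₂ = 654/979 = 0.6680.
The two standard errors are √(0.7006×0.2994/471) = 0.02110 and √(0.6680×0.3320/979) = 0.01505.
Because the samples are independent, SE_diff = √(0.02110² + 0.01505²) = 0.02592.
Using z* = 2.576 for 99%, ME = 2.576 × 0.02592 = 0.06677.
p̂₁ − p̂₂ = 0.0326; interval 0.0326 ± 0.06677 gives (-0.034, 0.099).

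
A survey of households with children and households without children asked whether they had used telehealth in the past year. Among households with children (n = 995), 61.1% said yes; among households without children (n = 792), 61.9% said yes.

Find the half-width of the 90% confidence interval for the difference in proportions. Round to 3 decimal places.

Each SE is √(p̂(1−p̂)/n): √(0.6110·0.3890/995) = 0.01546 and √(0.6190·0.3810/792) = 0.01726.
SE(p̂₁ − p̂₂) = √(SE₁² + SE₂²) = √(0.0002390116 + 0.0002979076) = 0.02317, since the two samples are independent.
At 90% confidence z* = 1.645; margin = 1.645 × 0.02317 = 0.03811.

0.038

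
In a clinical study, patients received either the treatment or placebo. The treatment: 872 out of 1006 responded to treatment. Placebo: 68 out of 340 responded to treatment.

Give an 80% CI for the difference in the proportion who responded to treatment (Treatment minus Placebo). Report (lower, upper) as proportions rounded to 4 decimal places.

p̂₁ = 872/1006 = 0.8668 and p̂₂ = 68/340 = 0.2000.
SE₁ = √(p̂₁(1−p̂₁)/n₁) = √(0.8668·0.1332/1006) = 0.01071; SE₂ = √(0.2000·0.8000/340) = 0.02169.
Independent samples: SE of the difference = √(SE₁² + SE₂²) = √(0.0001147041 + 0.0004704561) = 0.02419.
z* for 80% confidence is 1.282, so the margin of error is 1.282 × 0.02419 = 0.03101.
Point estimate p̂₁ − p̂₂ = 0.8668 − 0.2000 = 0.6668.
0.6668 ± 0.03101 → (0.6358, 0.6978).

(0.6358, 0.6978)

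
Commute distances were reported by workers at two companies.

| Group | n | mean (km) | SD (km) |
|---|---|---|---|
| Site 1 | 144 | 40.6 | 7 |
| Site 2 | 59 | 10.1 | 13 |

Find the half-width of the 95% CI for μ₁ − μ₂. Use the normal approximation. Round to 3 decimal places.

3.509

Per-group SEs: s₁/√n₁ = 7/√144 = 0.5833, s₂/√n₂ = 13/√59 = 1.6925.
Unpooled SE of the difference: √(0.34023889 + 2.86455625) = 1.7902.
Margin of error = z* · SE = 1.960 × 1.7902 = 3.5088.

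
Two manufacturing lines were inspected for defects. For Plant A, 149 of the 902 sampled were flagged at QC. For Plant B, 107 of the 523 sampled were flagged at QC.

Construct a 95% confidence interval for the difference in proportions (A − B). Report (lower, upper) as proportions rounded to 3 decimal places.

First, p̂₁ = 149/902 = 0.1652; p̂₂ = 107/523 = 0.2046.
The two standard errors are √(0.1652×0.8348/902) = 0.01236 and √(0.2046×0.7954/523) = 0.01764.
Because the samples are independent, SE_diff = √(0.01236² + 0.01764²) = 0.02154.
Using z* = 1.960 for 95%, ME = 1.960 × 0.02154 = 0.04222.
p̂₁ − p̂₂ = -0.0394; interval -0.0394 ± 0.04222 gives (-0.082, 0.003).

(-0.082, 0.003)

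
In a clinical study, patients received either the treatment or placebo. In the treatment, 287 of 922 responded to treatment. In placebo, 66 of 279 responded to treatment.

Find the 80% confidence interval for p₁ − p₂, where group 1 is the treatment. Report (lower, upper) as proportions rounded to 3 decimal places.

p̂₁ = 287/922 = 0.3113 and p̂₂ = 66/279 = 0.2366.
SE₁ = √(p̂₁(1−p̂₁)/n₁) = √(0.3113·0.6887/922) = 0.01525; SE₂ = √(0.2366·0.7634/279) = 0.02544.
Independent samples: SE of the difference = √(SE₁² + SE₂²) = √(0.0002325625 + 0.0006471936) = 0.02966.
z* for 80% confidence is 1.282, so the margin of error is 1.282 × 0.02966 = 0.03802.
Point estimate p̂₁ − p̂₂ = 0.3113 − 0.2366 = 0.0747.
0.0747 ± 0.03802 → (0.037, 0.113).

(0.037, 0.113)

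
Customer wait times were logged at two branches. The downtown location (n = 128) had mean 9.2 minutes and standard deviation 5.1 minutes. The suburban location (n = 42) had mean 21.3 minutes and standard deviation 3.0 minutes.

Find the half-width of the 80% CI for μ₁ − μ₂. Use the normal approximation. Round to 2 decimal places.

Standard errors of each mean: 5.1/√128 = 0.4508 and 3.0/√42 = 0.4629.
SE(x̄₁ − x̄₂) = √(0.4508² + 0.4629²) = 0.6461 for independent samples with unequal variances.
With z* = 1.282, the margin is 1.282 × 0.6461 = 0.8283.

0.83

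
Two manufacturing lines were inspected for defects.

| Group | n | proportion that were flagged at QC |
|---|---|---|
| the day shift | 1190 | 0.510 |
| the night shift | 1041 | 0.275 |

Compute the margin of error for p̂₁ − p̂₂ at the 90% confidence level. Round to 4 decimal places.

The two standard errors are √(0.5100×0.4900/1190) = 0.01449 and √(0.2750×0.7250/1041) = 0.01384.
Because the samples are independent, SE_diff = √(0.01449² + 0.01384²) = 0.02004.
Using z* = 1.645 for 90%, ME = 1.645 × 0.02004 = 0.03297.

0.0330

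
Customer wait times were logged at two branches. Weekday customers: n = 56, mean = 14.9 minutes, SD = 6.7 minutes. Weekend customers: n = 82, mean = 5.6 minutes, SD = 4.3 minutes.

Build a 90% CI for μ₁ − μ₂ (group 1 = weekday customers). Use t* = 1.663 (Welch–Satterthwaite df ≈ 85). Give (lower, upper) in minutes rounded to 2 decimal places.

(7.61, 10.99)

Standard errors of each mean: 6.7/√56 = 0.8953 and 4.3/√82 = 0.4749.
SE(x̄₁ − x̄₂) = √(0.8953² + 0.4749²) = 1.0135 for independent samples with unequal variances.
With t* = 1.663, the margin is 1.663 × 1.0135 = 1.6855.
x̄₁ − x̄₂ = 14.9 − 5.6 = 9.3000; the interval is 9.3000 ± 1.6855 = (7.61, 10.99).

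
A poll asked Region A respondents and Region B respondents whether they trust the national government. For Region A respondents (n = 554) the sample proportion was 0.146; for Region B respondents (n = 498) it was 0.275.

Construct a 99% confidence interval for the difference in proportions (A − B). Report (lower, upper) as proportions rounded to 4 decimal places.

(-0.1934, -0.0646)

Each SE is √(p̂(1−p̂)/n): √(0.1460·0.8540/554) = 0.01500 and √(0.2750·0.7250/498) = 0.02001.
SE(p̂₁ − p̂₂) = √(SE₁² + SE₂²) = √(0.000225 + 0.0004004001) = 0.02501, since the two samples are independent.
At 99% confidence z* = 2.576; margin = 2.576 × 0.02501 = 0.06443.
The difference is 0.1460 − 0.2750 = -0.1290, so the interval is -0.1290 ± 0.06443 = (-0.1934, -0.0646).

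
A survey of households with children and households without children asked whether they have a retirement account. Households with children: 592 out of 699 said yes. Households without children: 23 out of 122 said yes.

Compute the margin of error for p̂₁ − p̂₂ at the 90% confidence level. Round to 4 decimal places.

Sample proportions: 592/699 = 0.8469, 23/122 = 0.1885.
Each SE is √(p̂(1−p̂)/n): √(0.8469·0.1531/699) = 0.01362 and √(0.1885·0.8115/122) = 0.03541.
SE(p̂₁ − p̂₂) = √(SE₁² + SE₂²) = √(0.0001855044 + 0.0012538681) = 0.03794, since the two samples are independent.
At 90% confidence z* = 1.645; margin = 1.645 × 0.03794 = 0.06241.

0.0624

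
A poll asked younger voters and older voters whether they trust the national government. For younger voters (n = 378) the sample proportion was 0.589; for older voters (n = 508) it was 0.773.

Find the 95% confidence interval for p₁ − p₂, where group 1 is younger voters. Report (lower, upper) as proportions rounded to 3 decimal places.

(-0.246, -0.122)

The two standard errors are √(0.5890×0.4110/378) = 0.02531 and √(0.7730×0.2270/508) = 0.01859.
Because the samples are independent, SE_diff = √(0.02531² + 0.01859²) = 0.03140.
Using z* = 1.960 for 95%, ME = 1.960 × 0.03140 = 0.06154.
p̂₁ − p̂₂ = -0.1840; interval -0.1840 ± 0.06154 gives (-0.246, -0.122).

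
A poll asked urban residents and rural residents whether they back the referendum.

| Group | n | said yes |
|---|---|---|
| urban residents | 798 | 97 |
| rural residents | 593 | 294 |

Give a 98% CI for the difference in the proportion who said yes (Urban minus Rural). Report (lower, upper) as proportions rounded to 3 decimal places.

p̂₁ = 97/798 = 0.1216 and p̂₂ = 294/593 = 0.4958.
SE₁ = √(p̂₁(1−p̂₁)/n₁) = √(0.1216·0.8784/798) = 0.01157; SE₂ = √(0.4958·0.5042/593) = 0.02053.
Independent samples: SE of the difference = √(SE₁² + SE₂²) = √(0.0001338649 + 0.0004214809) = 0.02357.
z* for 98% confidence is 2.326, so the margin of error is 2.326 × 0.02357 = 0.05482.
Point estimate p̂₁ − p̂₂ = 0.1216 − 0.4958 = -0.3742.
-0.3742 ± 0.05482 → (-0.429, -0.319).

(-0.429, -0.319)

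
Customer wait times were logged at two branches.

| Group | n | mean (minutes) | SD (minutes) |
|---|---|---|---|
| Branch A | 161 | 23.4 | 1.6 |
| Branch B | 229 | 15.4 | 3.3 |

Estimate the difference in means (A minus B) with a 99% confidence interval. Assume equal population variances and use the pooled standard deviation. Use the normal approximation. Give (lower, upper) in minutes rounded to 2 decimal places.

Pooled variance s_p² = [160·1.6² + 228·3.3²] / (161+229−2) = 7.4549, so s_p = 2.7304.
SE_diff = s_p·√(1/n₁ + 1/n₂) = 2.7304·√(1/161 + 1/229) = 0.2808.
z* = 2.576; margin = 2.576 × 0.2808 = 0.7233.
Difference = 23.4 − 15.4 = 8.0000.
8.0000 ± 0.7233 → (7.28, 8.72).

(7.28, 8.72)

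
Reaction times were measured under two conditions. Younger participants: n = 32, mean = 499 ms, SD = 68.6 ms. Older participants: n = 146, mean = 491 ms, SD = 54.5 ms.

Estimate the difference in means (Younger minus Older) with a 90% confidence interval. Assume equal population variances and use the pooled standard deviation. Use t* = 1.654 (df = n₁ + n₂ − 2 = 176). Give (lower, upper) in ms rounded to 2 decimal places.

(-10.48, 26.48)

s_p = √[((n₁−1)s₁² + (n₂−1)s₂²)/(n₁+n₂−2)] = √[(31·68.6² + 145·54.5²)/176] = 57.2361.
SE = 57.2361·√(1/32 + 1/146) = 11.1719.
With t* = 1.654, margin = 1.654 × 11.1719 = 18.4783.
x̄₁ − x̄₂ = 499 − 491 = 8.0000; interval 8.0000 ± 18.4783 = (-10.48, 26.48).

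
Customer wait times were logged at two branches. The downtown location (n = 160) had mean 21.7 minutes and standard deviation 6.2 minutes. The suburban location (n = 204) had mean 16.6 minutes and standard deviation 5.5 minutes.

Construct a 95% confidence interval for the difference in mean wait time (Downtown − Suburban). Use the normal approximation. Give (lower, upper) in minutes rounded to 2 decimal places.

(3.88, 6.32)

SE₁ = s₁/√n₁ = 6.2/√160 = 0.4902; SE₂ = 5.5/√204 = 0.3851.
Independent samples, unequal variances: SE_diff = √(SE₁² + SE₂²) = √(0.24029604 + 0.14830201) = 0.6234.
z* = 1.960, so margin of error = 1.960 × 0.6234 = 1.2219.
Difference in means = 21.7 − 16.6 = 5.1000.
5.1000 ± 1.2219 → (3.88, 6.32).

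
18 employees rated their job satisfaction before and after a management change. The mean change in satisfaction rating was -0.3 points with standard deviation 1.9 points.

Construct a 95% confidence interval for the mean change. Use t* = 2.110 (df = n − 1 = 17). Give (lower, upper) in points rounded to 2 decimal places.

This is a matched-pairs design, so SE = s_d/√n = 1.9/√18 = 0.4478.
Margin = 2.110 × 0.4478 = 0.9449; the interval is -0.3 ± 0.9449 = (-1.24, 0.64).

(-1.24, 0.64)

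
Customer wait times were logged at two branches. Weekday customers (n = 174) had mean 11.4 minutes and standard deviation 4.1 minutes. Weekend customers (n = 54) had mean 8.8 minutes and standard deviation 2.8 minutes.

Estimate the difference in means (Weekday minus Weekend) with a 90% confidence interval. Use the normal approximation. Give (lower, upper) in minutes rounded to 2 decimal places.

Standard errors of each mean: 4.1/√174 = 0.3108 and 2.8/√54 = 0.3810.
SE(x̄₁ − x̄₂) = √(0.3108² + 0.3810²) = 0.4917 for independent samples with unequal variances.
With z* = 1.645, the margin is 1.645 × 0.4917 = 0.8088.
x̄₁ − x̄₂ = 11.4 − 8.8 = 2.6000; the interval is 2.6000 ± 0.8088 = (1.79, 3.41).

(1.79, 3.41)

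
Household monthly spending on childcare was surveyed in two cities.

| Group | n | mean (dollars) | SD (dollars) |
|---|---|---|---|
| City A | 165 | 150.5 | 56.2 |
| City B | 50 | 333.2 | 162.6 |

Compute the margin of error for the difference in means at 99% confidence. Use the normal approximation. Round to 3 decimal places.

60.298

SE₁ = s₁/√n₁ = 56.2/√165 = 4.3752; SE₂ = 162.6/√50 = 22.9951.
Independent samples, unequal variances: SE_diff = √(SE₁² + SE₂²) = √(19.14237504 + 528.77462401) = 23.4076.
z* = 2.576, so margin of error = 2.576 × 23.4076 = 60.2980.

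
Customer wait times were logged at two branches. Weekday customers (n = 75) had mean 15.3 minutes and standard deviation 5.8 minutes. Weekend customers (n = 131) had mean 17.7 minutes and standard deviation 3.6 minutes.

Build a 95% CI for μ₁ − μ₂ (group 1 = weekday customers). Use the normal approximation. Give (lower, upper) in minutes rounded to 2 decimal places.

(-3.85, -0.95)

SE₁ = s₁/√n₁ = 5.8/√75 = 0.6697; SE₂ = 3.6/√131 = 0.3145.
Independent samples, unequal variances: SE_diff = √(SE₁² + SE₂²) = √(0.44849809 + 0.09891025) = 0.7399.
z* = 1.960, so margin of error = 1.960 × 0.7399 = 1.4502.
Difference in means = 15.3 − 17.7 = -2.4000.
-2.4000 ± 1.4502 → (-3.85, -0.95).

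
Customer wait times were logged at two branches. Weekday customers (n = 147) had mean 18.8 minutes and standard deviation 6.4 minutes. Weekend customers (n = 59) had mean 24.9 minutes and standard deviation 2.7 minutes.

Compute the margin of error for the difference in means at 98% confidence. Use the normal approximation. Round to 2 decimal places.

1.48

SE₁ = s₁/√n₁ = 6.4/√147 = 0.5279; SE₂ = 2.7/√59 = 0.3515.
Independent samples, unequal variances: SE_diff = √(SE₁² + SE₂²) = √(0.27867841 + 0.12355225) = 0.6342.
z* = 2.326, so margin of error = 2.326 × 0.6342 = 1.4751.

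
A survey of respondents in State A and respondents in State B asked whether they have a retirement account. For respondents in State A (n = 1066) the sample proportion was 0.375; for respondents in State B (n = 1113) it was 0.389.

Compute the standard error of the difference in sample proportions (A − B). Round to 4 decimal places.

The two standard errors are √(0.3750×0.6250/1066) = 0.01483 and √(0.3890×0.6110/1113) = 0.01461.
Because the samples are independent, SE_diff = √(0.01483² + 0.01461²) = 0.02082.

0.0208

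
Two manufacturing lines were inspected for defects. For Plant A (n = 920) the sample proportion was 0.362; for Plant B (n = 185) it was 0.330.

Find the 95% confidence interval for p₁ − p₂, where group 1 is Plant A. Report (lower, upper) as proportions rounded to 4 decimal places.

The two standard errors are √(0.3620×0.6380/920) = 0.01584 and √(0.3300×0.6700/185) = 0.03457.
Because the samples are independent, SE_diff = √(0.01584² + 0.03457²) = 0.03803.
Using z* = 1.960 for 95%, ME = 1.960 × 0.03803 = 0.07454.
p̂₁ − p̂₂ = 0.0320; interval 0.0320 ± 0.07454 gives (-0.0425, 0.1065).

(-0.0425, 0.1065)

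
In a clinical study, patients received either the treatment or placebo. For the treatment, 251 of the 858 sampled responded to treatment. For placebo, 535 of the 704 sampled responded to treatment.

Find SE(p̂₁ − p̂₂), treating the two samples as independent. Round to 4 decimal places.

First, p̂₁ = 251/858 = 0.2925; p̂₂ = 535/704 = 0.7599.
The two standard errors are √(0.2925×0.7075/858) = 0.01553 and √(0.7599×0.2401/704) = 0.01610.
Because the samples are independent, SE_diff = √(0.01553² + 0.01610²) = 0.02237.

0.0224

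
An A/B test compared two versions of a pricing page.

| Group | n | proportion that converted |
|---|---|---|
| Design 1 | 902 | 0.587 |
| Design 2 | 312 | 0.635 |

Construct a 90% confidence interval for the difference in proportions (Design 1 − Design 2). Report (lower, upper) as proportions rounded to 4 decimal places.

(-0.1003, 0.0043)

Each SE is √(p̂(1−p̂)/n): √(0.5870·0.4130/902) = 0.01639 and √(0.6350·0.3650/312) = 0.02726.
SE(p̂₁ − p̂₂) = √(SE₁² + SE₂²) = √(0.0002686321 + 0.0007431076) = 0.03181, since the two samples are independent.
At 90% confidence z* = 1.645; margin = 1.645 × 0.03181 = 0.05233.
The difference is 0.5870 − 0.6350 = -0.0480, so the interval is -0.0480 ± 0.05233 = (-0.1003, 0.0043).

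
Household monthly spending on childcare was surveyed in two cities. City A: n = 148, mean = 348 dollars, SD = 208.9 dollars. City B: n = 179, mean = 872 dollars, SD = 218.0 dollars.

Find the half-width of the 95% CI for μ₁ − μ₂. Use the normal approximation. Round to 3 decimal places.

46.397

Standard errors of each mean: 208.9/√148 = 17.1715 and 218.0/√179 = 16.2941.
SE(x̄₁ − x̄₂) = √(17.1715² + 16.2941²) = 23.6719 for independent samples with unequal variances.
With z* = 1.960, the margin is 1.960 × 23.6719 = 46.3969.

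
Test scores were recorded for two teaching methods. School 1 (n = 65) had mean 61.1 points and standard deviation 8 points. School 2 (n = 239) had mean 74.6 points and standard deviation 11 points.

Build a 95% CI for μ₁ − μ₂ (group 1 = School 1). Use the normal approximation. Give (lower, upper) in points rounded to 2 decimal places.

(-15.89, -11.11)

SE₁ = s₁/√n₁ = 8/√65 = 0.9923; SE₂ = 11/√239 = 0.7115.
Independent samples, unequal variances: SE_diff = √(SE₁² + SE₂²) = √(0.98465929 + 0.50623225) = 1.2210.
z* = 1.960, so margin of error = 1.960 × 1.2210 = 2.3932.
Difference in means = 61.1 − 74.6 = -13.5000.
-13.5000 ± 2.3932 → (-15.89, -11.11).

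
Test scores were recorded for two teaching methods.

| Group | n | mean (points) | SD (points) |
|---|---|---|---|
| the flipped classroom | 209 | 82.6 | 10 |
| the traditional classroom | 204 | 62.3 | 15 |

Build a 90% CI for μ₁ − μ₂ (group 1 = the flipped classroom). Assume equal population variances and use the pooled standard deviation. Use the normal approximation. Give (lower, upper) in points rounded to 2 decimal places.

s_p = √[((n₁−1)s₁² + (n₂−1)s₂²)/(n₁+n₂−2)] = √[(208·10² + 203·15²)/411] = 12.7177.
SE = 12.7177·√(1/209 + 1/204) = 1.2517.
With z* = 1.645, margin = 1.645 × 1.2517 = 2.0590.
x̄₁ − x̄₂ = 82.6 − 62.3 = 20.3000; interval 20.3000 ± 2.0590 = (18.24, 22.36).

(18.24, 22.36)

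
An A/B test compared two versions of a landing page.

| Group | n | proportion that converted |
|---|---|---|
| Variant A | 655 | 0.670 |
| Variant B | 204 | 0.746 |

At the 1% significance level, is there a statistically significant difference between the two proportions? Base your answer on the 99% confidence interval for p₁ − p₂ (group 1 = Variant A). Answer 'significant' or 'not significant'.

not significant

SE₁ = √(p̂₁(1−p̂₁)/n₁) = √(0.6700·0.3300/655) = 0.01837; SE₂ = √(0.7460·0.2540/204) = 0.03048.
Independent samples: SE of the difference = √(SE₁² + SE₂²) = √(0.0003374569 + 0.0009290304) = 0.03559.
z* for 99% confidence is 2.576, so the margin of error is 2.576 × 0.03559 = 0.09168.
Point estimate p̂₁ − p̂₂ = 0.6700 − 0.7460 = -0.0760.
-0.0760 ± 0.09168 → (-0.16768, 0.01568).
The interval (-0.16768, 0.01568) contains 0, so the difference is not significant.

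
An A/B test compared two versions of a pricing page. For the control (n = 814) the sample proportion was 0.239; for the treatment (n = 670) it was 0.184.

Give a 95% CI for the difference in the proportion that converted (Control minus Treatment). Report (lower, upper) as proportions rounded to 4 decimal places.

Each SE is √(p̂(1−p̂)/n): √(0.2390·0.7610/814) = 0.01495 and √(0.1840·0.8160/670) = 0.01497.
SE(p̂₁ − p̂₂) = √(SE₁² + SE₂²) = √(0.0002235025 + 0.0002241009) = 0.02116, since the two samples are independent.
At 95% confidence z* = 1.960; margin = 1.960 × 0.02116 = 0.04147.
The difference is 0.2390 − 0.1840 = 0.0550, so the interval is 0.0550 ± 0.04147 = (0.0135, 0.0965).

(0.0135, 0.0965)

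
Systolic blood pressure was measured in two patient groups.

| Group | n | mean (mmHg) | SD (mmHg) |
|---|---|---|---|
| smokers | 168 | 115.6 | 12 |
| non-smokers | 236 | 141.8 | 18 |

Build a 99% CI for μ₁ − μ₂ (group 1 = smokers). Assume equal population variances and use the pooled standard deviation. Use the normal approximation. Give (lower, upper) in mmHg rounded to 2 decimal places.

(-30.31, -22.09)

s_p = √[((n₁−1)s₁² + (n₂−1)s₂²)/(n₁+n₂−2)] = √[(167·12² + 235·18²)/402] = 15.7868.
SE = 15.7868·√(1/168 + 1/236) = 1.5936.
With z* = 2.576, margin = 2.576 × 1.5936 = 4.1051.
x̄₁ − x̄₂ = 115.6 − 141.8 = -26.2000; interval -26.2000 ± 4.1051 = (-30.31, -22.09).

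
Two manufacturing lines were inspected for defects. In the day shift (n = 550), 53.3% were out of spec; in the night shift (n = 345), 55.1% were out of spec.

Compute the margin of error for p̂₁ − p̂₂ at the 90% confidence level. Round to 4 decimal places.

SE₁ = √(p̂₁(1−p̂₁)/n₁) = √(0.5330·0.4670/550) = 0.02127; SE₂ = √(0.5510·0.4490/345) = 0.02678.
Independent samples: SE of the difference = √(SE₁² + SE₂²) = √(0.0004524129 + 0.0007171684) = 0.03420.
z* for 90% confidence is 1.645, so the margin of error is 1.645 × 0.03420 = 0.05626.

0.0563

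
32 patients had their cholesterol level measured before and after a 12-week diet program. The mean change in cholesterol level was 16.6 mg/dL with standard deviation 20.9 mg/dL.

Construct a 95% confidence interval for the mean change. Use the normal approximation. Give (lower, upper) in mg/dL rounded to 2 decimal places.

(9.36, 23.84)

Paired design: SE = s_d/√n = 20.9/√32 = 3.6946.
z* = 1.960; margin of error = 1.960 × 3.6946 = 7.2414.
16.6 ± 7.2414 → (9.36, 23.84).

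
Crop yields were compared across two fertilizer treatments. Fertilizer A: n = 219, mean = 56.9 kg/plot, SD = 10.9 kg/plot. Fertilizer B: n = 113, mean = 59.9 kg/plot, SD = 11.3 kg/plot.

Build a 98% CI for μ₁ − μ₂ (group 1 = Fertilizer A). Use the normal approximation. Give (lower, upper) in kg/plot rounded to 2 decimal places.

(-6.01, 0.01)

Per-group SEs: s₁/√n₁ = 10.9/√219 = 0.7366, s₂/√n₂ = 11.3/√113 = 1.0630.
Unpooled SE of the difference: √(0.54257956 + 1.129969) = 1.2933.
Margin of error = z* · SE = 2.326 × 1.2933 = 3.0082.
x̄₁ − x̄₂ = 56.9 − 59.9 = -3.0000.
CI: -3.0000 ± 3.0082 = (-6.01, 0.01).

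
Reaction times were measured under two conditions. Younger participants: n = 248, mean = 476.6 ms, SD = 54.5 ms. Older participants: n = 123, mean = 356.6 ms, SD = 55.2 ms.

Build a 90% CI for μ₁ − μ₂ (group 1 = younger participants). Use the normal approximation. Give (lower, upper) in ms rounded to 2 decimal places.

(110.03, 129.97)

Per-group SEs: s₁/√n₁ = 54.5/√248 = 3.4608, s₂/√n₂ = 55.2/√123 = 4.9772.
Unpooled SE of the difference: √(11.97713664 + 24.77251984) = 6.0621.
Margin of error = z* · SE = 1.645 × 6.0621 = 9.9722.
x̄₁ − x̄₂ = 476.6 − 356.6 = 120.0000.
CI: 120.0000 ± 9.9722 = (110.03, 129.97).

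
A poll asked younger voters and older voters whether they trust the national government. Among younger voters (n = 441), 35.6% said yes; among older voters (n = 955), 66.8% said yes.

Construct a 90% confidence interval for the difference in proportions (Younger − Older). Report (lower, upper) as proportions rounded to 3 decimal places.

The two standard errors are √(0.3560×0.6440/441) = 0.02280 and √(0.6680×0.3320/955) = 0.01524.
Because the samples are independent, SE_diff = √(0.02280² + 0.01524²) = 0.02742.
Using z* = 1.645 for 90%, ME = 1.645 × 0.02742 = 0.04511.
p̂₁ − p̂₂ = -0.3120; interval -0.3120 ± 0.04511 gives (-0.357, -0.267).

(-0.357, -0.267)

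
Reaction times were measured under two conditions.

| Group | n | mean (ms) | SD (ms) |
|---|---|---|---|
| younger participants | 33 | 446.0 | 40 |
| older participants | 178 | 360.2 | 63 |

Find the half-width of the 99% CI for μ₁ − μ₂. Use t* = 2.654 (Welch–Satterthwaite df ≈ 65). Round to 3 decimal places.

22.329

SE₁ = s₁/√n₁ = 40/√33 = 6.9631; SE₂ = 63/√178 = 4.7220.
Independent samples, unequal variances: SE_diff = √(SE₁² + SE₂²) = √(48.48476161 + 22.297284) = 8.4132.
t* = 2.654, so margin of error = 2.654 × 8.4132 = 22.3286.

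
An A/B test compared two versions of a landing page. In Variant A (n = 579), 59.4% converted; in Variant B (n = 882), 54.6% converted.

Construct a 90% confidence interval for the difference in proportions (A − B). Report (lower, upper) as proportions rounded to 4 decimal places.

(0.0046, 0.0914)

The two standard errors are √(0.5940×0.4060/579) = 0.02041 and √(0.5460×0.4540/882) = 0.01676.
Because the samples are independent, SE_diff = √(0.02041² + 0.01676²) = 0.02641.
Using z* = 1.645 for 90%, ME = 1.645 × 0.02641 = 0.04344.
p̂₁ − p̂₂ = 0.0480; interval 0.0480 ± 0.04344 gives (0.0046, 0.0914).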